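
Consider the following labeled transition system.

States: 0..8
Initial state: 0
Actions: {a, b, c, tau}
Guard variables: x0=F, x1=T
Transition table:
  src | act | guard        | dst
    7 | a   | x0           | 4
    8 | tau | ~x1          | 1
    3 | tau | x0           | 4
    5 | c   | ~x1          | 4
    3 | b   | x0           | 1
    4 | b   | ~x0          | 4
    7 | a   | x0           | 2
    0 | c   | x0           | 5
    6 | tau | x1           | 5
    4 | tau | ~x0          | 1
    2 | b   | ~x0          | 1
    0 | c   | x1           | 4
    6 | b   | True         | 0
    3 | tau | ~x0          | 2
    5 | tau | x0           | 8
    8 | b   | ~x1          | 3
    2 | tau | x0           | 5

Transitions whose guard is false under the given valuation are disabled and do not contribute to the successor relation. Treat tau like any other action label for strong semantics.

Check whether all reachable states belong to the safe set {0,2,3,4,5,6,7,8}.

Inv-set: {0,2,3,4,5,6,7,8}
R = {0,1,4}
  0: ✓
  1: VIOLATES
  4: ✓
witness against invariant: c·tau → 1

Answer: INVARIANT VIOLATED at state 1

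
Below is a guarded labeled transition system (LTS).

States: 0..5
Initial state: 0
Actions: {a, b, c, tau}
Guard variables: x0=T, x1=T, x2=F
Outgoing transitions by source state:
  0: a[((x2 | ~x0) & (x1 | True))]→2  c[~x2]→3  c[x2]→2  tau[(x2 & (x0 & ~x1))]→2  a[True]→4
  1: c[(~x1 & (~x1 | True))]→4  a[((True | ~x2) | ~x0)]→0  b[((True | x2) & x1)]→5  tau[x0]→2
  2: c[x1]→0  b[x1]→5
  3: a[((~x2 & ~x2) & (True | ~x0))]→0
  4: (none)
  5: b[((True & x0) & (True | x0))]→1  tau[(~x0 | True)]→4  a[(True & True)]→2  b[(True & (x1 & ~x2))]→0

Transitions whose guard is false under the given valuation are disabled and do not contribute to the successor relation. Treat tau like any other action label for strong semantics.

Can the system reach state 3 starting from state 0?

After dropping false guards: 12 live edges.
depth 0: {0}
depth 1: {3,4}  total {0,3,4}
Reach set: {0,3,4}
Path to 3: c

Answer: REACHABLE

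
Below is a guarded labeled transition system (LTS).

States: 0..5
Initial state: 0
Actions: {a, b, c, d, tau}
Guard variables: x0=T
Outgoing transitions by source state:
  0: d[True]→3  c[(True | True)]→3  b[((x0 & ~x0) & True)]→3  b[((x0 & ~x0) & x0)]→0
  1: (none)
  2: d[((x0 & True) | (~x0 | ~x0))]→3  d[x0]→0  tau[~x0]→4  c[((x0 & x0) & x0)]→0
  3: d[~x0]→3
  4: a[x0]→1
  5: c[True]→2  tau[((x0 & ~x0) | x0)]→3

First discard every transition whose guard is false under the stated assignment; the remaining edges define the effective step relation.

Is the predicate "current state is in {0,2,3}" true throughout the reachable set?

Safe = {0,2,3}
Reach set: {0,3}
  0: ✓
  3: ✓

Answer: INVARIANT HOLDS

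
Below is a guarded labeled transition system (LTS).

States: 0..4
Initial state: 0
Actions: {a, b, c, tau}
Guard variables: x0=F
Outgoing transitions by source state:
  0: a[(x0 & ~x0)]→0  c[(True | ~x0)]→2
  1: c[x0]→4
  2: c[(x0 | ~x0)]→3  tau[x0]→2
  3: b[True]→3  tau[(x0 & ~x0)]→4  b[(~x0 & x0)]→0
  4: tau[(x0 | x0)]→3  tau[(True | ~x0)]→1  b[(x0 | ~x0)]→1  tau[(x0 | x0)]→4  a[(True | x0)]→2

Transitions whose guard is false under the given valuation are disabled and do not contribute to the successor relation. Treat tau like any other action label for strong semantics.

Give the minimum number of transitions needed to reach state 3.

Answer: 2

Working:
Layered search for 3:
  depth 0: {0}
  depth 1: {2}
  depth 2: {3}
depth(3)=2, e.g. c·c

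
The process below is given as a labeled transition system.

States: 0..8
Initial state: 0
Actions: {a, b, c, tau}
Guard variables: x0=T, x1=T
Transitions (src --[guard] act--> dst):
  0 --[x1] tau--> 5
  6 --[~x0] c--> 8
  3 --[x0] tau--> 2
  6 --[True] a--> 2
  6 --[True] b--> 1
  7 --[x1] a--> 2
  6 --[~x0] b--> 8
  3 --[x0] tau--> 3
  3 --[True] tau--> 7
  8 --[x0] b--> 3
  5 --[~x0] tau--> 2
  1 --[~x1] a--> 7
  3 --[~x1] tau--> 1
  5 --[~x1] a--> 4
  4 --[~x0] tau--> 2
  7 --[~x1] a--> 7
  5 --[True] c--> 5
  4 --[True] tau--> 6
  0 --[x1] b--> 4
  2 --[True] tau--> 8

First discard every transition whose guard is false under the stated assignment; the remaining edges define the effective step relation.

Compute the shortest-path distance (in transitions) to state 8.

Answer: 4

Trace:
Layered search for 8:
  Layer 0: {0}
  Layer 1: {4,5}
  Layer 2: {6}
  Layer 3: {1,2}
  Layer 4: {8}
depth(8)=4, e.g. b·tau·a·tau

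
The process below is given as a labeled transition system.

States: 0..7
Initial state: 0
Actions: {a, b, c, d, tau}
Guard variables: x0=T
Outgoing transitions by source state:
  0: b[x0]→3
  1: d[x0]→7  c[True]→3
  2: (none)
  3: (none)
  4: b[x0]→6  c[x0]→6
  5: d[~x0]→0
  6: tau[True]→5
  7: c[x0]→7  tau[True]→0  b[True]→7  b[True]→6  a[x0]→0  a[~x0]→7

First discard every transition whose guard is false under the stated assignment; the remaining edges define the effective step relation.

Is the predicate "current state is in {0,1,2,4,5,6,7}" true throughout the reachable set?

Safe = {0,1,2,4,5,6,7}
Reachable = {0,3}
  0: safe
  3: ✗ unsafe
reach 3 via b — violates

Answer: INVARIANT VIOLATED at state 3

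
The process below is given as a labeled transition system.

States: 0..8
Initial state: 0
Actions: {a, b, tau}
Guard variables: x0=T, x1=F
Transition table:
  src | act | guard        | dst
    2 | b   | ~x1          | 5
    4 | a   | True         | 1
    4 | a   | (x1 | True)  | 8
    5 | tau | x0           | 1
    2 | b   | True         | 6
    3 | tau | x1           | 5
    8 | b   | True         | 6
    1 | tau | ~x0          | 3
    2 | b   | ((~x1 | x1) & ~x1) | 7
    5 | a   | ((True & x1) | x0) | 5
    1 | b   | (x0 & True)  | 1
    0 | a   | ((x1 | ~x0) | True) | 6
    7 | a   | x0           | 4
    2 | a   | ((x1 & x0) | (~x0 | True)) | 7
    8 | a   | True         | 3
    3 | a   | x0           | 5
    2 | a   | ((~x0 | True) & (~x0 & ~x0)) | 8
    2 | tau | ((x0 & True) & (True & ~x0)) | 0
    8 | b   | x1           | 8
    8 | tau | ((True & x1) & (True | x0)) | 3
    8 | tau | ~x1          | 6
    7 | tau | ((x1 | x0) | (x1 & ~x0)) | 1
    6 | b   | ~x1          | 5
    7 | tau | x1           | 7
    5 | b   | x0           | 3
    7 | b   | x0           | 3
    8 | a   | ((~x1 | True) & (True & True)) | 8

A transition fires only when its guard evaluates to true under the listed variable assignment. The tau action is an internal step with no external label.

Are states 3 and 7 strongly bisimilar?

Answer: NOT BISIMILAR

Working:
Bisimulation quotient by refinement:
  round 0: {{0,1,2,3,4,5,6,7,8}}
  round 1: {{0,3,4},{1,6},{2},{5,7,8}}
  round 2: {{0},{1},{2},{3},{4},{5},{6},{7},{8}}
stable after 3 split(s): 9 block(s)
[3]={3}  [7]={7}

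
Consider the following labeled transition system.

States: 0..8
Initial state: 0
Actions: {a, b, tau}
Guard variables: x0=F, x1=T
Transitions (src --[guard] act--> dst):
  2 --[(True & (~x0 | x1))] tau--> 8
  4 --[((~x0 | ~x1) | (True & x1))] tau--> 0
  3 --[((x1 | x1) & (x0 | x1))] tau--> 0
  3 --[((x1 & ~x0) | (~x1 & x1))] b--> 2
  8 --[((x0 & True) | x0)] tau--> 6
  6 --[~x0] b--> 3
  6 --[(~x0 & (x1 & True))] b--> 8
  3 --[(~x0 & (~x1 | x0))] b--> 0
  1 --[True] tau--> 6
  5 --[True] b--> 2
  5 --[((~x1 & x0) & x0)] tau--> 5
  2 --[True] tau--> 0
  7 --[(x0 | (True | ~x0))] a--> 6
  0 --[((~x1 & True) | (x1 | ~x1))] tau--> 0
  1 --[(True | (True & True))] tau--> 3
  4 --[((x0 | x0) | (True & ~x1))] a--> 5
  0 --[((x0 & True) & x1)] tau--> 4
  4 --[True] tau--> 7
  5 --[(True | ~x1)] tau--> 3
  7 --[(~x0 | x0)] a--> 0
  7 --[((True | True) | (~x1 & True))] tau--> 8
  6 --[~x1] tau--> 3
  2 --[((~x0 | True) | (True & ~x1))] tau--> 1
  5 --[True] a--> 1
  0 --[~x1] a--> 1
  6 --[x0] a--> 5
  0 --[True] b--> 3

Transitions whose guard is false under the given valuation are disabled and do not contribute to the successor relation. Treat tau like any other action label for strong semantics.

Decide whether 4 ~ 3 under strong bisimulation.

Compute ~ classes (split until stable):
  round 0: {{0,1,2,3,4,5,6,7,8}}
  round 1: {{0,3},{1,2,4},{5},{6},{7},{8}}
  round 2: {{0},{1},{2},{3},{4},{5},{6},{7},{8}}
stable after 3 split(s): 9 block(s)
class of 4: {4}; class of 3: {3}

Answer: NOT BISIMILAR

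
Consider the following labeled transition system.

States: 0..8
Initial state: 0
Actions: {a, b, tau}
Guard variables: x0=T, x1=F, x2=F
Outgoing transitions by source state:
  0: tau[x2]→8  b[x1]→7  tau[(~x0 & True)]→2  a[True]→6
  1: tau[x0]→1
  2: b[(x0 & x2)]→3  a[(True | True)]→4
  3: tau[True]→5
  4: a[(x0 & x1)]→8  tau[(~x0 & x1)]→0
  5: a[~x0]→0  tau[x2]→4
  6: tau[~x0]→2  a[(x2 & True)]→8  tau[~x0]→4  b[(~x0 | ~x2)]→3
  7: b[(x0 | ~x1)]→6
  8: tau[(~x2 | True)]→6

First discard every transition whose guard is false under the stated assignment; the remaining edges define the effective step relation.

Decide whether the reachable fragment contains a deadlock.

Answer: DEADLOCK at state 5

Trace:
Reachable = {0,3,5,6}
  0: a→6  [1 exit(s)]
  3: tau→5  [1 exit(s)]
  5: ∅  [deadlock]
  6: b→3  [1 exit(s)]
Path to 5: a·b·tau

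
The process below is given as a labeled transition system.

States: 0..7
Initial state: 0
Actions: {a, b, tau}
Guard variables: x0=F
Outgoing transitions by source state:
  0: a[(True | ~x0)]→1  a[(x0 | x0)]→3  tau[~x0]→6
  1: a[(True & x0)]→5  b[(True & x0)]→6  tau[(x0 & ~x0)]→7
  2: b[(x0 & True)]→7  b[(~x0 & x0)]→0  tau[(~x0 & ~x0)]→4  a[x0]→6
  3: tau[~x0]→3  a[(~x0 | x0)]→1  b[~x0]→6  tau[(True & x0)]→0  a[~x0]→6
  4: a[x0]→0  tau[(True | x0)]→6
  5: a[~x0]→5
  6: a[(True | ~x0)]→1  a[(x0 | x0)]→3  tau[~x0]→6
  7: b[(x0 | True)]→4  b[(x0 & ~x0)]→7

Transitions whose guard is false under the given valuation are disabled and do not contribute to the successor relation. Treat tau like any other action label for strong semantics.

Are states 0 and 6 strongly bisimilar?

Answer: BISIMILAR

Analysis:
Bisimulation quotient by refinement:
  round 0: {{0,1,2,3,4,5,6,7}}
  round 1: {{0,6},{1},{2,4},{3},{5},{7}}
  round 2: {{0,6},{1},{2},{3},{4},{5},{7}}
stable after 3 split(s): 7 block(s)
0∈{0,6}, 6∈{0,6}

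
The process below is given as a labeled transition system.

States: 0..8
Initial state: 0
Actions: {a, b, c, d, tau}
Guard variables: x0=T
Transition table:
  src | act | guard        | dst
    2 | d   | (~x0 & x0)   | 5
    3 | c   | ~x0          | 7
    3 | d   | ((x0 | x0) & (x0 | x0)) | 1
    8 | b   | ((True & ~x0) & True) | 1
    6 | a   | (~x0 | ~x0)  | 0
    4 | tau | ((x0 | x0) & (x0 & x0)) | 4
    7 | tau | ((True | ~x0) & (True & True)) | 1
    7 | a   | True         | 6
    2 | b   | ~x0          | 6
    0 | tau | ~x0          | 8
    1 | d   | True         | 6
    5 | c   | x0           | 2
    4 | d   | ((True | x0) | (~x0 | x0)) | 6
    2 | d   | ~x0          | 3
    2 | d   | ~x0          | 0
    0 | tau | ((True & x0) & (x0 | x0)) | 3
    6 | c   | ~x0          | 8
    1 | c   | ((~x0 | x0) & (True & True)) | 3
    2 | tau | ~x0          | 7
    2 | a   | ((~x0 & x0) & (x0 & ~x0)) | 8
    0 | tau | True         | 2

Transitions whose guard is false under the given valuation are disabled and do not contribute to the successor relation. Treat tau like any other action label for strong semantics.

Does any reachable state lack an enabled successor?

Answer: DEADLOCK at state 2

Working:
Reachable = {0,1,2,3,6}
  0: tau→2  tau→3  [2 exit(s)]
  1: c→3  d→6  [2 exit(s)]
  2: ∅  [STUCK]
  3: d→1  [1 exit(s)]
  6: ∅  [STUCK]
witness 2: tau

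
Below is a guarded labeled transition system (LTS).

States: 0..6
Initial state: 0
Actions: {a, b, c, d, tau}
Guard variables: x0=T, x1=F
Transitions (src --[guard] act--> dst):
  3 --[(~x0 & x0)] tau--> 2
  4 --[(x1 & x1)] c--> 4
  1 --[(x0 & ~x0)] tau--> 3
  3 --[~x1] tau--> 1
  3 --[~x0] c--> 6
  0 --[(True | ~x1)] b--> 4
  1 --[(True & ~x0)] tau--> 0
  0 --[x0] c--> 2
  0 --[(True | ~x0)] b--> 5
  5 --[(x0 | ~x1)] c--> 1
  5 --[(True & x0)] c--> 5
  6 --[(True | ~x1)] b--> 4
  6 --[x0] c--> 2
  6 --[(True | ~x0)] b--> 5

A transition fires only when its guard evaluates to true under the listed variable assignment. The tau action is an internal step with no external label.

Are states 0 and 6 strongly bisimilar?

Refine partition for ~:
  round 0: {{0,1,2,3,4,5,6}}
  round 1: {{0,6},{1,2,4},{3},{5}}
Fixed point at round 2; 4 class(es).
0∈{0,6}, 6∈{0,6}

Answer: BISIMILAR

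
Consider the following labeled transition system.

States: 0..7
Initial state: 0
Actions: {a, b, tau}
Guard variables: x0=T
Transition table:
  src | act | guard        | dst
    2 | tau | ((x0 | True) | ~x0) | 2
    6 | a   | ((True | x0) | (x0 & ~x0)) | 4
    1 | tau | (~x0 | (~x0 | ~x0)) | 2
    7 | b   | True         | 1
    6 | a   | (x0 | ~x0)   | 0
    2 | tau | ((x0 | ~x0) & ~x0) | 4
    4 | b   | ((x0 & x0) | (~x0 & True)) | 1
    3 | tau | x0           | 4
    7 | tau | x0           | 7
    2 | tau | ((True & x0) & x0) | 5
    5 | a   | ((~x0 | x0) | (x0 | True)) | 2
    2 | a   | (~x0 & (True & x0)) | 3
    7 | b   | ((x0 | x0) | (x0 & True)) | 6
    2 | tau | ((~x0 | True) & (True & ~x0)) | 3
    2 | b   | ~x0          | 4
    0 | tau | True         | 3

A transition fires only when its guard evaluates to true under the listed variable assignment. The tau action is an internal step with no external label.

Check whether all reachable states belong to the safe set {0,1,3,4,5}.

Answer: INVARIANT HOLDS

Trace:
Safe = {0,1,3,4,5}
R = {0,1,3,4}
  0: ✓
  1: ✓
  3: ✓
  4: ✓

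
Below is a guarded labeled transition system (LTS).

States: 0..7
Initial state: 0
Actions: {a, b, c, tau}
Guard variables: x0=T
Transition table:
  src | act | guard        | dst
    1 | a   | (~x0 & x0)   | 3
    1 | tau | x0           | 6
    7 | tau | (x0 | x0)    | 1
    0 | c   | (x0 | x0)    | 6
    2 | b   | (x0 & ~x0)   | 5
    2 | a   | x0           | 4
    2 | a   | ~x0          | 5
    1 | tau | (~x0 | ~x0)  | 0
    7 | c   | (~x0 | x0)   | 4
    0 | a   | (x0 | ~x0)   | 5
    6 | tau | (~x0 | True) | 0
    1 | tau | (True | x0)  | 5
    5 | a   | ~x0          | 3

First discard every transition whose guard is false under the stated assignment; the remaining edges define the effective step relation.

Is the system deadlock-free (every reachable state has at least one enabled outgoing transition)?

Answer: DEADLOCK at state 5

Working:
R = {0,5,6}
  0: a→5  c→6  [2 exit(s)]
  5: ∅  [deadlock]
  6: tau→0  [1 exit(s)]
Path to 5: a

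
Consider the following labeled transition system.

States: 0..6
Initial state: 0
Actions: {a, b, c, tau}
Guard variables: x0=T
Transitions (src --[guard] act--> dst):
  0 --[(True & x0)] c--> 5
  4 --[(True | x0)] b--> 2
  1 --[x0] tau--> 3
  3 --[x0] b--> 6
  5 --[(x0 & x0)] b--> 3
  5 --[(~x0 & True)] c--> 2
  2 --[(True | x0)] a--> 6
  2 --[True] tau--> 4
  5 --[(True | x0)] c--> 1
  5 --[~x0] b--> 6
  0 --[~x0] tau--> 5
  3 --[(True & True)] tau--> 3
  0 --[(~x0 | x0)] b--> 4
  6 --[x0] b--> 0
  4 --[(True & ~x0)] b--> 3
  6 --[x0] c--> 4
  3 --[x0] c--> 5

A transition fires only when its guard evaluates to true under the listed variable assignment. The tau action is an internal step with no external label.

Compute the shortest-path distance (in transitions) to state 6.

BFS to 6:
  L0 = {0}
  L1 = {4,5}
  L2 = {1,2,3}
  L3 = {6}
depth(6)=3, e.g. b·b·a

Answer: 3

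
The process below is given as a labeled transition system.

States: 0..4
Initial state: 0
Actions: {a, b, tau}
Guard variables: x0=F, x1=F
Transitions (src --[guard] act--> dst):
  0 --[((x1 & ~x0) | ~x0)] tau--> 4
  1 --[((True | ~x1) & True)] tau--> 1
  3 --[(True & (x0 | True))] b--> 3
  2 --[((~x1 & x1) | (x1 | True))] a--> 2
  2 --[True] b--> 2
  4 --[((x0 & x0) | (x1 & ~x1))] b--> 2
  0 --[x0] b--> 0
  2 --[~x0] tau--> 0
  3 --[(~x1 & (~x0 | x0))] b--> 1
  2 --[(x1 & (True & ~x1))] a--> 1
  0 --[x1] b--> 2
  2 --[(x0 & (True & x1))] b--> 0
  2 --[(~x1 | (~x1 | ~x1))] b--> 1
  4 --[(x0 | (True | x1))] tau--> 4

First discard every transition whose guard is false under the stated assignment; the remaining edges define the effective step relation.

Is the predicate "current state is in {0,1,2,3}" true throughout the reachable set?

Answer: INVARIANT VIOLATED at state 4

Trace:
Allowed set {0,1,2,3}
Reachable = {0,4}
  0: safe
  4: outside
reach 4 via tau — violates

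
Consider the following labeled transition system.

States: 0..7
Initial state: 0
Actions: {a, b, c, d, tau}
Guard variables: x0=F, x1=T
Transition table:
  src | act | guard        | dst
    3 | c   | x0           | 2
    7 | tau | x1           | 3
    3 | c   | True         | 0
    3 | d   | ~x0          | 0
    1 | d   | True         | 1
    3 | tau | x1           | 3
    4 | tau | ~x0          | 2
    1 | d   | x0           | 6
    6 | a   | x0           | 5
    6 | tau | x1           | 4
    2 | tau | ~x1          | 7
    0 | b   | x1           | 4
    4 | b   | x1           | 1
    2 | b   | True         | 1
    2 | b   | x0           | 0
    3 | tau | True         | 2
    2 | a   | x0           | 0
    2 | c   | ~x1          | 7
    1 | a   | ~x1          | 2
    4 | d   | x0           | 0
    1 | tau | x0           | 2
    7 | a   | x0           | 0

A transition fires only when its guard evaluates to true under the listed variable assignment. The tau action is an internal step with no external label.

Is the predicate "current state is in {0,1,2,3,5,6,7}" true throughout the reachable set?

Answer: INVARIANT VIOLATED at state 4

Trace:
Allowed set {0,1,2,3,5,6,7}
Reachable = {0,1,2,4}
  0: ok
  1: ok
  2: ok
  4: ✗ unsafe
witness against invariant: b → 4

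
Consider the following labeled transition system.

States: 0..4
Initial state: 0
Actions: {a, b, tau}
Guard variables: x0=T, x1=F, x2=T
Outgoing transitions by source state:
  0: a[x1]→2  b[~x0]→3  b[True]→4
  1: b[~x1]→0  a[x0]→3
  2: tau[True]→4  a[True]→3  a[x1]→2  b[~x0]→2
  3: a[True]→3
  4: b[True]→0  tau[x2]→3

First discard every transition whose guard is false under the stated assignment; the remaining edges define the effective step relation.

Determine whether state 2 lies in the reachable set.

8 transition(s) survive guard evaluation.
L0 = {0}
L1 = {4}  cumulative {0,4}
L2 = {3}  cumulative {0,3,4}
Reach set: {0,3,4}

Answer: UNREACHABLE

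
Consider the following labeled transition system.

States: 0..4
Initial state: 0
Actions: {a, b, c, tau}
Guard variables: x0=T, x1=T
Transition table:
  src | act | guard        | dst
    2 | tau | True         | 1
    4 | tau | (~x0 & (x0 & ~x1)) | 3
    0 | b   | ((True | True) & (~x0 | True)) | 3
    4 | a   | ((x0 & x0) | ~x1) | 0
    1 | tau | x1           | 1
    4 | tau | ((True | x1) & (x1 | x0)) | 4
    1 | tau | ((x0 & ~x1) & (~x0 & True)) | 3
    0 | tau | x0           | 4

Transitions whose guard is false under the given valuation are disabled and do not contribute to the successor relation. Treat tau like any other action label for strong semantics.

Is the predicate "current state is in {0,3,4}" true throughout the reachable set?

Inv-set: {0,3,4}
R = {0,3,4}
  0: safe
  3: safe
  4: safe

Answer: INVARIANT HOLDS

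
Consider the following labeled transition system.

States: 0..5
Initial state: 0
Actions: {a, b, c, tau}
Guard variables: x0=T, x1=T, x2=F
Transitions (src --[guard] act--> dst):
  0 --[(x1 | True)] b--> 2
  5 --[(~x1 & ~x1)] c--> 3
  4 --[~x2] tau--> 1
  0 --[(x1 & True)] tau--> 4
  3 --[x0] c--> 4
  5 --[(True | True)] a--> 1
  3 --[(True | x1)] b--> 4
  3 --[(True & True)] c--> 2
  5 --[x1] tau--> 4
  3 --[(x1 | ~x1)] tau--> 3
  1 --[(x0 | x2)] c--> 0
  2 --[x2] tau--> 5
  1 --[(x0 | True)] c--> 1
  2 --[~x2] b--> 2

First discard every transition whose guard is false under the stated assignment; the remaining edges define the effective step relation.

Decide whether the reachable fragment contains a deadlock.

Answer: DEADLOCK-FREE

Working:
Reachable = {0,1,2,4}
  0: b→2  tau→4  [2 out]
  1: c→0  c→1  [2 out]
  2: b→2  [1 out]
  4: tau→1  [1 out]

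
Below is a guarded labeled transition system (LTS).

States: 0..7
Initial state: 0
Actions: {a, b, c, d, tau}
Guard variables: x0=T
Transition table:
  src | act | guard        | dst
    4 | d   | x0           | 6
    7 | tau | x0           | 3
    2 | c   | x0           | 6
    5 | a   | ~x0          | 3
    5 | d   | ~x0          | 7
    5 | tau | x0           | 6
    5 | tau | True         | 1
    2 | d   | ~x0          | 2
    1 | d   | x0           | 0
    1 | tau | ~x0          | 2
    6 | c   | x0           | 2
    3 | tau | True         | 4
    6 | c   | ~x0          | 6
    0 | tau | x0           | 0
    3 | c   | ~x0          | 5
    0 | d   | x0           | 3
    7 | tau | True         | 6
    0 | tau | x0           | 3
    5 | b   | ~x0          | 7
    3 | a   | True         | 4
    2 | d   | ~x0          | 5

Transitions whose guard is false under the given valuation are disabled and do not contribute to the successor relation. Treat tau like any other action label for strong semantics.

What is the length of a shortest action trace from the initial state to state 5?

Answer: UNREACHABLE

Working:
Breadth-first toward 5:
  depth 0: {0}
  depth 1: {3}
  depth 2: {4}
  depth 3: {6}
  depth 4: {2}
5 never appears.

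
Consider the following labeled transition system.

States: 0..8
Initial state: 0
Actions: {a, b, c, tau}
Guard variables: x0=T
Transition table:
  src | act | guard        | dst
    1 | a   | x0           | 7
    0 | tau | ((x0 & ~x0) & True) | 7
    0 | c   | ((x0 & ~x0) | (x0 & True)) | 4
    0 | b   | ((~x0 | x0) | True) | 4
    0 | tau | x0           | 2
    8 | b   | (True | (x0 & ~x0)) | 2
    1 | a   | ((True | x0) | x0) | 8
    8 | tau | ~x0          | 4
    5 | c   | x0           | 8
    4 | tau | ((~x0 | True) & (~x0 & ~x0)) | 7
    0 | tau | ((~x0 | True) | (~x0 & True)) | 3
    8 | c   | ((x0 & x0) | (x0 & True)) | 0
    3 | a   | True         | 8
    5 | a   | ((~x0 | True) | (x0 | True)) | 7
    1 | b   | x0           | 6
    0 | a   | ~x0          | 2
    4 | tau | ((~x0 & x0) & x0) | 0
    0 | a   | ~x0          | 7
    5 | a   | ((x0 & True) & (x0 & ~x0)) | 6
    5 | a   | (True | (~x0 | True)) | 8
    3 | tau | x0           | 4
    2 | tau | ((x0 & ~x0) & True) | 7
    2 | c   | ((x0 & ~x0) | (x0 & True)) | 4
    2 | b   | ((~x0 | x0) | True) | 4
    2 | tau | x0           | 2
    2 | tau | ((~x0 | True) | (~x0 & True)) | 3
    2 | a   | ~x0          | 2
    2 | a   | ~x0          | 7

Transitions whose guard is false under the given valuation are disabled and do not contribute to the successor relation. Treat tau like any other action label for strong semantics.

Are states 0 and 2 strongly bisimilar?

Bisimulation quotient by refinement:
  π0 = {{0,1,2,3,4,5,6,7,8}}
  π1 = {{0,2},{1},{3},{4,6,7},{5},{8}}
stable after 2 split(s): 6 block(s)
0∈{0,2}, 2∈{0,2}

Answer: BISIMILAR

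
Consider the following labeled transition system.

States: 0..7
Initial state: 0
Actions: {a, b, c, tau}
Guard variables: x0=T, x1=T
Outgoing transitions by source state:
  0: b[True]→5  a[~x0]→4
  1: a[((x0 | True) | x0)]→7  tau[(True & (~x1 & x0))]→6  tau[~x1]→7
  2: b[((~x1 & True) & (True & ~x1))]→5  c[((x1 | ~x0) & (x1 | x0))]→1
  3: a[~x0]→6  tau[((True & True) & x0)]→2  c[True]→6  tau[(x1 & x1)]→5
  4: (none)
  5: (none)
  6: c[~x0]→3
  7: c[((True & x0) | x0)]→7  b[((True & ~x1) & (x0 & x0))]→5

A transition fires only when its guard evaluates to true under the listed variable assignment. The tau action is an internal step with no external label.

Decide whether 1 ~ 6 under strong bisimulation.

Refine partition for ~:
  P[0] = {{0,1,2,3,4,5,6,7}}
  P[1] = {{0},{1},{2,7},{3},{4,5,6}}
  P[2] = {{0},{1},{2},{3},{4,5,6},{7}}
6 equivalence class(es) (converged in 3)
1∈{1}, 6∈{4,5,6}

Answer: NOT BISIMILAR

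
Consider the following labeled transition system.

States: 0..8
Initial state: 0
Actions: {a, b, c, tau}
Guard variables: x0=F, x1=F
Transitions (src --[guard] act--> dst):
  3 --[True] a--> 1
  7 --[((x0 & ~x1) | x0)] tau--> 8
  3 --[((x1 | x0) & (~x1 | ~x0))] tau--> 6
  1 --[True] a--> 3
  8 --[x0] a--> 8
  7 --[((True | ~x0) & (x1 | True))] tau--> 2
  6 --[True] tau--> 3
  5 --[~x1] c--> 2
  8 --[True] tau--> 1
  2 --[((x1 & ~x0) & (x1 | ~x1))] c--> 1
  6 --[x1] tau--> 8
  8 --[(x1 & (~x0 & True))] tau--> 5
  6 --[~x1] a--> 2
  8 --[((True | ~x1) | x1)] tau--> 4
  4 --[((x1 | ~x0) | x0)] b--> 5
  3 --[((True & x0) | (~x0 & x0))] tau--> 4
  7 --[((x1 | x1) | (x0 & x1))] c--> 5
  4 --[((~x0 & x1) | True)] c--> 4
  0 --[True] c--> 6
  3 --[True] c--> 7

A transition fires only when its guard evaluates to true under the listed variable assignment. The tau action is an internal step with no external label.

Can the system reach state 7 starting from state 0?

Guard filter leaves 12 enabled edge(s).
Layer 0: {0}
Layer 1: {6}  total {0,6}
Layer 2: {2,3}  total {0,2,3,6}
Layer 3: {1,7}  total {0,1,2,3,6,7}
Reachable = {0,1,2,3,6,7}
trace reaching 7: c·tau·c

Answer: REACHABLE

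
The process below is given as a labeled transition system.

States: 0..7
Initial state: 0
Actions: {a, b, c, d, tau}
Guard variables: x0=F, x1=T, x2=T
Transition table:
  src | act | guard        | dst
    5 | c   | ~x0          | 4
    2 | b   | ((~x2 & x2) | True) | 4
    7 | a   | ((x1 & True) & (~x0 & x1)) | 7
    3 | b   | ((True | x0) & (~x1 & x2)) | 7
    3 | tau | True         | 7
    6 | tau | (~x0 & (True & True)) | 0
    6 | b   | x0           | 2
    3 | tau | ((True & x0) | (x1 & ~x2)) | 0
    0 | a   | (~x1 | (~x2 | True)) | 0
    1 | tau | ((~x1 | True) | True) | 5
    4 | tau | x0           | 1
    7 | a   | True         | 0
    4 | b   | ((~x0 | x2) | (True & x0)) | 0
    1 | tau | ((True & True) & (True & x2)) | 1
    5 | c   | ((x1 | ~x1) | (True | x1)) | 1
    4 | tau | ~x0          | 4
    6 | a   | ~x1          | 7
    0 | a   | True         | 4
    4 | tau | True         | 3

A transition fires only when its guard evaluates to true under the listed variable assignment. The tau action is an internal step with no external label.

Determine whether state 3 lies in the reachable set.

After dropping false guards: 14 live edges.
L0 = {0}
L1 = {4}  cumulative {0,4}
L2 = {3}  cumulative {0,3,4}
L3 = {7}  cumulative {0,3,4,7}
Reach set: {0,3,4,7}
witness 3: a·tau

Answer: REACHABLE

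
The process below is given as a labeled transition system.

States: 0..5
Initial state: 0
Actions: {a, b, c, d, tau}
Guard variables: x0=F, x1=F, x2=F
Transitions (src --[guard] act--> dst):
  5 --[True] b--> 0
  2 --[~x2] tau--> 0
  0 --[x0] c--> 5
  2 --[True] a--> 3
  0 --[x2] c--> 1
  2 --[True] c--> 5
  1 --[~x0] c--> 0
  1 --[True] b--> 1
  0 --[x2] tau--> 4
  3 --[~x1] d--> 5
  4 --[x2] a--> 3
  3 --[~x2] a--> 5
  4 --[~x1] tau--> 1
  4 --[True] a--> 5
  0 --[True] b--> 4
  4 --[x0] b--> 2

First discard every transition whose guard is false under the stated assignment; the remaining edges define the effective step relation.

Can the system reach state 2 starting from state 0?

Guard filter leaves 11 enabled edge(s).
L0 = {0}
L1 = {4}  cumulative {0,4}
L2 = {1,5}  cumulative {0,1,4,5}
R = {0,1,4,5}

Answer: UNREACHABLE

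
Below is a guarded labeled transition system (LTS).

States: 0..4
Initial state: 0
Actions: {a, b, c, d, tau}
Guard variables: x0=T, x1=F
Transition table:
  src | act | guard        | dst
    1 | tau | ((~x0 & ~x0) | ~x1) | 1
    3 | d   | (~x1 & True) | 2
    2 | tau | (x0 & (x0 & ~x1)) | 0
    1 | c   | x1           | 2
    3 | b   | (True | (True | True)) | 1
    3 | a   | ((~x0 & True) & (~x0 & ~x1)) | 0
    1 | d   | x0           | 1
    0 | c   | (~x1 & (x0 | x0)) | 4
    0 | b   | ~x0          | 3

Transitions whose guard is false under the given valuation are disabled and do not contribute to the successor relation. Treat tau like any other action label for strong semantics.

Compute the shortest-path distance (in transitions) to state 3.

Layered search for 3:
  L0 = {0}
  L1 = {4}
3 never appears.

Answer: UNREACHABLE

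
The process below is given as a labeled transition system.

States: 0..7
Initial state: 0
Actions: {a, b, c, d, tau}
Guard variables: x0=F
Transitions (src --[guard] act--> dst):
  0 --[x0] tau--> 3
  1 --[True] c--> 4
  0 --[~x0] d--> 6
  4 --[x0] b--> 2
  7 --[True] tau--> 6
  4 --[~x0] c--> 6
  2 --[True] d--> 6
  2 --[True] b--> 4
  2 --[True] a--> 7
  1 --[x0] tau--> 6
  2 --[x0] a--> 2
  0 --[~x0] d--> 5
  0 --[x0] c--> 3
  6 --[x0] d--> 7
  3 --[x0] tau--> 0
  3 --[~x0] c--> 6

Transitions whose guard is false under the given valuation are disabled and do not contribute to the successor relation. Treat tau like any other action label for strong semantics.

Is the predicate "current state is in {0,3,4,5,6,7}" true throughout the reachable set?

Inv-set: {0,3,4,5,6,7}
Reach set: {0,5,6}
  0: ✓
  5: ✓
  6: ✓

Answer: INVARIANT HOLDS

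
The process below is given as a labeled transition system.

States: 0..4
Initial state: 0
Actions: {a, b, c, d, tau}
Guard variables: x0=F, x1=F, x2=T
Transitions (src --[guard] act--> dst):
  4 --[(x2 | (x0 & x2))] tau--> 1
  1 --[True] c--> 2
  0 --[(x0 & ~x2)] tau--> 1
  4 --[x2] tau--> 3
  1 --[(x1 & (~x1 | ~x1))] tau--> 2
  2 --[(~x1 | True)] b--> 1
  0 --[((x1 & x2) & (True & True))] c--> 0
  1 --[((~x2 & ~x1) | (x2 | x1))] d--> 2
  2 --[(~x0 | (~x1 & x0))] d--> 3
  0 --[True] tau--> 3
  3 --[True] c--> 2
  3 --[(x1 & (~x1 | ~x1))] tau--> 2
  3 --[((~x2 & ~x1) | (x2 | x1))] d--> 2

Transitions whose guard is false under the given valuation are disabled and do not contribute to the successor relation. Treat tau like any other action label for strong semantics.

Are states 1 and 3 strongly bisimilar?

Answer: BISIMILAR

Working:
Bisimulation quotient by refinement:
  P[0] = {{0,1,2,3,4}}
  P[1] = {{0,4},{1,3},{2}}
stable after 2 split(s): 3 block(s)
1∈{1,3}, 3∈{1,3}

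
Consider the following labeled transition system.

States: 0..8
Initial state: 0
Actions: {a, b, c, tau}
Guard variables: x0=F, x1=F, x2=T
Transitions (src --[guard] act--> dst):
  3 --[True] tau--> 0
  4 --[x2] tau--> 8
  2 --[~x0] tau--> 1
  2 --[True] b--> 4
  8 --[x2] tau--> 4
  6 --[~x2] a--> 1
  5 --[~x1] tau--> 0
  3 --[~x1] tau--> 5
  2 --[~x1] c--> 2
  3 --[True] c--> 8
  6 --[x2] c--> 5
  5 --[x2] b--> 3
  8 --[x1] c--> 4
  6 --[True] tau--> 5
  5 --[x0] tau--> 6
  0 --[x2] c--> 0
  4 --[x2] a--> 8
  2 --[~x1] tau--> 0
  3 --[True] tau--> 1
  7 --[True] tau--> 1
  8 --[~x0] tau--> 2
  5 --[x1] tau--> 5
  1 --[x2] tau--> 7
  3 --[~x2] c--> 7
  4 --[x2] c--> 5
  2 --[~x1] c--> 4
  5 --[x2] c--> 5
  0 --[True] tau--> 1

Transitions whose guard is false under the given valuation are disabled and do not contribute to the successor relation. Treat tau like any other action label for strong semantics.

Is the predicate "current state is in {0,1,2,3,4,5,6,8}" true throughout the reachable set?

Safe = {0,1,2,3,4,5,6,8}
Reach set: {0,1,7}
  0: ✓
  1: ✓
  7: ✗ unsafe
witness against invariant: tau·tau → 7

Answer: INVARIANT VIOLATED at state 7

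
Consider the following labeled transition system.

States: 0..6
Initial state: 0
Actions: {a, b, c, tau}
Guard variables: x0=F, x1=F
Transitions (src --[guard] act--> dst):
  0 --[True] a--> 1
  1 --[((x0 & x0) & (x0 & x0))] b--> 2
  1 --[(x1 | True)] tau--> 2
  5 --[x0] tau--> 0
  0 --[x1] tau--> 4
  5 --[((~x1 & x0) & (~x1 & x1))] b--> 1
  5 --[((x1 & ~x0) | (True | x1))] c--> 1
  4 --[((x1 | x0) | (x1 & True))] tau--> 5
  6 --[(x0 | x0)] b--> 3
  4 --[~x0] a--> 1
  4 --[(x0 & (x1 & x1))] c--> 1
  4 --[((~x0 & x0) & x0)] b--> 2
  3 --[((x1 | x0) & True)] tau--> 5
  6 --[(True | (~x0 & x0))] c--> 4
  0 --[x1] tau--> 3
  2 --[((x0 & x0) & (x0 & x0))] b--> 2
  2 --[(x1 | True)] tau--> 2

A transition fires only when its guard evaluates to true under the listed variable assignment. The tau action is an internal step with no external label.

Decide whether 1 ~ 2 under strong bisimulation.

Refine partition for ~:
  P[0] = {{0,1,2,3,4,5,6}}
  P[1] = {{0,4},{1,2},{3},{5,6}}
  P[2] = {{0,4},{1,2},{3},{5},{6}}
Fixed point at round 3; 5 class(es).
[1]={1,2}  [2]={1,2}

Answer: BISIMILAR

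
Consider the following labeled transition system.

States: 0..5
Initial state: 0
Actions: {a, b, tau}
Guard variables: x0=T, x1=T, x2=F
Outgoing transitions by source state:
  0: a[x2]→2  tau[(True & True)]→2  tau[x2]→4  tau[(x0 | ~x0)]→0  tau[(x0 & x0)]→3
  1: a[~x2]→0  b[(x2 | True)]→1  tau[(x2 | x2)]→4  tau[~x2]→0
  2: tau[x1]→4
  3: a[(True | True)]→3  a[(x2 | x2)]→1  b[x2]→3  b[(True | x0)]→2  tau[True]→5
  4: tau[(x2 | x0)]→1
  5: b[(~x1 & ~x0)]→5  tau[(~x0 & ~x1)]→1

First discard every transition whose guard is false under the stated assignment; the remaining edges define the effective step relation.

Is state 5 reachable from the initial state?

Guard filter leaves 11 enabled edge(s).
L0 = {0}
L1 = {2,3}  cumulative {0,2,3}
L2 = {4,5}  cumulative {0,2,3,4,5}
L3 = {1}  cumulative {0,1,2,3,4,5}
Reachable = {0,1,2,3,4,5}
Path to 5: tau·tau

Answer: REACHABLE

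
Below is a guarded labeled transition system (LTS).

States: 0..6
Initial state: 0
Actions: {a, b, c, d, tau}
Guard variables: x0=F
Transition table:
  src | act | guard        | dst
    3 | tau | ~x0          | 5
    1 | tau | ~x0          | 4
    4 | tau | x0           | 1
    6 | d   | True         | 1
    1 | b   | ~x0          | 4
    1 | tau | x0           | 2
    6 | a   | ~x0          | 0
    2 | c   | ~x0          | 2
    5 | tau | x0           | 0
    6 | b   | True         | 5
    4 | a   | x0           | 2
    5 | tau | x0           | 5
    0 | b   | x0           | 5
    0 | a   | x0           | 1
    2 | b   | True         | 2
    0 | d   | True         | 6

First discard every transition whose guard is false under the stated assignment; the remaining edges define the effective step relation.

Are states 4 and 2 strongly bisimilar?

Answer: NOT BISIMILAR

Trace:
Refine partition for ~:
  round 0: {{0,1,2,3,4,5,6}}
  round 1: {{0},{1},{2},{3},{4,5},{6}}
Fixed point at round 2; 6 class(es).
class of 4: {4,5}; class of 2: {2}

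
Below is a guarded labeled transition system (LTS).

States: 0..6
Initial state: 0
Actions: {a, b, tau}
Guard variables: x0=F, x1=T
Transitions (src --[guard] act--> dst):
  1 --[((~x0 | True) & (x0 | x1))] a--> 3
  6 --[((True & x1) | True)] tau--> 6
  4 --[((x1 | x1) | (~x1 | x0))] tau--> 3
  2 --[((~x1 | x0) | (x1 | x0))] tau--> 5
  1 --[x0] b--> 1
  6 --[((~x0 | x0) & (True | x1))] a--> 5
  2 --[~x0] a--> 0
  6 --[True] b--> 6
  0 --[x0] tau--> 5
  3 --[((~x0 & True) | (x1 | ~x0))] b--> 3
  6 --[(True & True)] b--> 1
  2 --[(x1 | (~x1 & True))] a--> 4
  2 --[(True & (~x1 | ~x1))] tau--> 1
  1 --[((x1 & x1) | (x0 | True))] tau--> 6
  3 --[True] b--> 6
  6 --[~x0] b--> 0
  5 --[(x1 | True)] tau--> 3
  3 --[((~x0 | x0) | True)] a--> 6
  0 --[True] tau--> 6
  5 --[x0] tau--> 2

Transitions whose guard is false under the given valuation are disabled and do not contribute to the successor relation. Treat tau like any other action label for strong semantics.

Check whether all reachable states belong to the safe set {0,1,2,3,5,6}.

Inv-set: {0,1,2,3,5,6}
Reach set: {0,1,3,5,6}
  0: ✓
  1: ✓
  3: ✓
  5: ✓
  6: ✓

Answer: INVARIANT HOLDS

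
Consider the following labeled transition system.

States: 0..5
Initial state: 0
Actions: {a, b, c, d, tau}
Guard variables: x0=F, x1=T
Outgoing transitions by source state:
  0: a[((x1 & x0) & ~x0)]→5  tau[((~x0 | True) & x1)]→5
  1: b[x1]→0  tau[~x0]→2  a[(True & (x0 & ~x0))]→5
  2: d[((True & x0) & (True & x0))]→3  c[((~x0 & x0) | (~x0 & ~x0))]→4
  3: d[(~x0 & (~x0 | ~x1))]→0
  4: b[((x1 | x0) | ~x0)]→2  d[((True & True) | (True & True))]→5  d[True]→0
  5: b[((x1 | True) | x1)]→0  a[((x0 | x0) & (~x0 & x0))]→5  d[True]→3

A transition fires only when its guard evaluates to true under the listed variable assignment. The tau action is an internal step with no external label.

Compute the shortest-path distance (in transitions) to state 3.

Layered search for 3:
  depth 0: {0}
  depth 1: {5}
  depth 2: {3}
3 enters at depth 2; path tau·d

Answer: 2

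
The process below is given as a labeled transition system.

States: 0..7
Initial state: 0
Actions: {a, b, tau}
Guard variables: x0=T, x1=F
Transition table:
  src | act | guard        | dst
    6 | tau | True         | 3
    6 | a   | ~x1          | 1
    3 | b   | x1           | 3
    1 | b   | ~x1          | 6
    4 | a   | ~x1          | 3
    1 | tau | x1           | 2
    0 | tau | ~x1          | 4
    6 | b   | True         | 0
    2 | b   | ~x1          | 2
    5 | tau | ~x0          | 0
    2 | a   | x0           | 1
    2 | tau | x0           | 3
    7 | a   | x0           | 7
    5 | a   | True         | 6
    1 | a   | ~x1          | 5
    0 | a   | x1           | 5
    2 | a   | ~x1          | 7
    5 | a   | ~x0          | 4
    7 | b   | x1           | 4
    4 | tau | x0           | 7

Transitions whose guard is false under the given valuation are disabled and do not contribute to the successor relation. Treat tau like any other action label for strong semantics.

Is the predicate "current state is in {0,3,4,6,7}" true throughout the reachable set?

Answer: INVARIANT HOLDS

Working:
Inv-set: {0,3,4,6,7}
R = {0,3,4,7}
  0: safe
  3: safe
  4: safe
  7: safe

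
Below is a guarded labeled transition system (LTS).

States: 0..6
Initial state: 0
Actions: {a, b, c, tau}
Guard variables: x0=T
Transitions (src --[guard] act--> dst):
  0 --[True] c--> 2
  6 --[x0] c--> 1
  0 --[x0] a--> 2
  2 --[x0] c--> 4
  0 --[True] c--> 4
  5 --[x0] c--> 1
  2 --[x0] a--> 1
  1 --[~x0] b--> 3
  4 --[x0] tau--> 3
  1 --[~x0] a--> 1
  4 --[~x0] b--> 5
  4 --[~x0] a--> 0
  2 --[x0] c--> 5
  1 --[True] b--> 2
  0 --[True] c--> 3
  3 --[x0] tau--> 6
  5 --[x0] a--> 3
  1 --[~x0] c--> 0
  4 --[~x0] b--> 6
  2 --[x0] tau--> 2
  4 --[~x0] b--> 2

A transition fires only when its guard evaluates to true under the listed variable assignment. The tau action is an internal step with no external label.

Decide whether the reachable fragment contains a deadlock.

Answer: DEADLOCK-FREE

Trace:
Reach set: {0,1,2,3,4,5,6}
  0: a→2  c→2  c→3  c→4  [4 out]
  1: b→2  [1 out]
  2: a→1  c→4  c→5  tau→2  [4 out]
  3: tau→6  [1 out]
  4: tau→3  [1 out]
  5: a→3  c→1  [2 out]
  6: c→1  [1 out]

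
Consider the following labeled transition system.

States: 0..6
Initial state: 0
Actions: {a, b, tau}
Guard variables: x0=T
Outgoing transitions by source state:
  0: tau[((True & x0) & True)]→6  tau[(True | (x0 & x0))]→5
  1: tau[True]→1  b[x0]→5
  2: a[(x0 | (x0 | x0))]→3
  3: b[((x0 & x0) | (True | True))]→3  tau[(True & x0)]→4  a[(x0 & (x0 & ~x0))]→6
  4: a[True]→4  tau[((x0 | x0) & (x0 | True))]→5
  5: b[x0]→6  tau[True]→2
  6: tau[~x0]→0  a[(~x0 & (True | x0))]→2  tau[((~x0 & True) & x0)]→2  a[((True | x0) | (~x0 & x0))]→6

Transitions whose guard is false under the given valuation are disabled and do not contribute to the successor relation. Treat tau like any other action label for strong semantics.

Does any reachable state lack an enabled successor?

Reachable = {0,2,3,4,5,6}
  0: tau→5  tau→6  [2 out]
  2: a→3  [1 out]
  3: b→3  tau→4  [2 out]
  4: a→4  tau→5  [2 out]
  5: b→6  tau→2  [2 out]
  6: a→6  [1 out]

Answer: DEADLOCK-FREE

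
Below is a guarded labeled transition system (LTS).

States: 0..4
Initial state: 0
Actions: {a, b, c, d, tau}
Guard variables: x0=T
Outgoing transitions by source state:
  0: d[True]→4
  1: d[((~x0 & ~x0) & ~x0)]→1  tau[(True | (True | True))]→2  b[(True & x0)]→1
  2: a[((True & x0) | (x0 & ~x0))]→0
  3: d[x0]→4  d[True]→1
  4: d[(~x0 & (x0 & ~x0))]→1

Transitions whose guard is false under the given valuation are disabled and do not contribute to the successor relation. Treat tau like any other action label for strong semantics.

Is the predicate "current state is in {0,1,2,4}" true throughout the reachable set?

Answer: INVARIANT HOLDS

Analysis:
Safe = {0,1,2,4}
Reach set: {0,4}
  0: safe
  4: safe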